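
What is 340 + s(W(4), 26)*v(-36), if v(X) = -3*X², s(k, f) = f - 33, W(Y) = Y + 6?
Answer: 27556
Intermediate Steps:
W(Y) = 6 + Y
s(k, f) = -33 + f
340 + s(W(4), 26)*v(-36) = 340 + (-33 + 26)*(-3*(-36)²) = 340 - (-21)*1296 = 340 - 7*(-3888) = 340 + 27216 = 27556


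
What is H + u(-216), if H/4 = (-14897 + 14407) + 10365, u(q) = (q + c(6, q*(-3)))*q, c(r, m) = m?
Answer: -53812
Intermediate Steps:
u(q) = -2*q² (u(q) = (q + q*(-3))*q = (q - 3*q)*q = (-2*q)*q = -2*q²)
H = 39500 (H = 4*((-14897 + 14407) + 10365) = 4*(-490 + 10365) = 4*9875 = 39500)
H + u(-216) = 39500 - 2*(-216)² = 39500 - 2*46656 = 39500 - 93312 = -53812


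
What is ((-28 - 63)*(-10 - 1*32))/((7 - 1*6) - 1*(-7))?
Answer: 1911/4 ≈ 477.75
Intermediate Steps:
((-28 - 63)*(-10 - 1*32))/((7 - 1*6) - 1*(-7)) = (-91*(-10 - 32))/((7 - 6) + 7) = (-91*(-42))/(1 + 7) = 3822/8 = (⅛)*3822 = 1911/4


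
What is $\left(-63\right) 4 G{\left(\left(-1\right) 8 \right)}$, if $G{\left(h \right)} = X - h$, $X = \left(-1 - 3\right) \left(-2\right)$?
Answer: $-4032$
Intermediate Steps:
$X = 8$ ($X = \left(-4\right) \left(-2\right) = 8$)
$G{\left(h \right)} = 8 - h$
$\left(-63\right) 4 G{\left(\left(-1\right) 8 \right)} = \left(-63\right) 4 \left(8 - \left(-1\right) 8\right) = - 252 \left(8 - -8\right) = - 252 \left(8 + 8\right) = \left(-252\right) 16 = -4032$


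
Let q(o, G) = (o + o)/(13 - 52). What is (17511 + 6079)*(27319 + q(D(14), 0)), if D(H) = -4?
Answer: 25133941910/39 ≈ 6.4446e+8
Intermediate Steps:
q(o, G) = -2*o/39 (q(o, G) = (2*o)/(-39) = (2*o)*(-1/39) = -2*o/39)
(17511 + 6079)*(27319 + q(D(14), 0)) = (17511 + 6079)*(27319 - 2/39*(-4)) = 23590*(27319 + 8/39) = 23590*(1065449/39) = 25133941910/39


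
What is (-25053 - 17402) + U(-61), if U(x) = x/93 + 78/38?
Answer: -75015517/1767 ≈ -42454.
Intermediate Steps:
U(x) = 39/19 + x/93 (U(x) = x*(1/93) + 78*(1/38) = x/93 + 39/19 = 39/19 + x/93)
(-25053 - 17402) + U(-61) = (-25053 - 17402) + (39/19 + (1/93)*(-61)) = -42455 + (39/19 - 61/93) = -42455 + 2468/1767 = -75015517/1767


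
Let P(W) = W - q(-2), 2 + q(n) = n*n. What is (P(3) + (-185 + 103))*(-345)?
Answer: 27945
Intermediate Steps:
q(n) = -2 + n² (q(n) = -2 + n*n = -2 + n²)
P(W) = -2 + W (P(W) = W - (-2 + (-2)²) = W - (-2 + 4) = W - 1*2 = W - 2 = -2 + W)
(P(3) + (-185 + 103))*(-345) = ((-2 + 3) + (-185 + 103))*(-345) = (1 - 82)*(-345) = -81*(-345) = 27945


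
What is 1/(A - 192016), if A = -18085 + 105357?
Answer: -1/104744 ≈ -9.5471e-6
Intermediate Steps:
A = 87272
1/(A - 192016) = 1/(87272 - 192016) = 1/(-104744) = -1/104744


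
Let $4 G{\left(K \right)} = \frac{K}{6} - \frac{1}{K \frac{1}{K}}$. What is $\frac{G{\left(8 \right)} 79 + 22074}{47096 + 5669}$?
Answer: $\frac{264967}{633180} \approx 0.41847$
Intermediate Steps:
$G{\left(K \right)} = - \frac{1}{4} + \frac{K}{24}$ ($G{\left(K \right)} = \frac{\frac{K}{6} - \frac{1}{K \frac{1}{K}}}{4} = \frac{K \frac{1}{6} - 1^{-1}}{4} = \frac{\frac{K}{6} - 1}{4} = \frac{-1 + \frac{K}{6}}{4} = - \frac{1}{4} + \frac{K}{24}$)
$\frac{G{\left(8 \right)} 79 + 22074}{47096 + 5669} = \frac{\left(- \frac{1}{4} + \frac{1}{24} \cdot 8\right) 79 + 22074}{47096 + 5669} = \frac{\left(- \frac{1}{4} + \frac{1}{3}\right) 79 + 22074}{52765} = \left(\frac{1}{12} \cdot 79 + 22074\right) \frac{1}{52765} = \left(\frac{79}{12} + 22074\right) \frac{1}{52765} = \frac{264967}{12} \cdot \frac{1}{52765} = \frac{264967}{633180}$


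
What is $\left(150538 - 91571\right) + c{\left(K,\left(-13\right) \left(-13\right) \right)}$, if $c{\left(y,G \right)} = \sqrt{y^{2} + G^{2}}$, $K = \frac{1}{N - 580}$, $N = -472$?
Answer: $58967 + \frac{\sqrt{31608572945}}{1052} \approx 59136.0$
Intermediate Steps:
$K = - \frac{1}{1052}$ ($K = \frac{1}{-472 - 580} = \frac{1}{-1052} = - \frac{1}{1052} \approx -0.00095057$)
$c{\left(y,G \right)} = \sqrt{G^{2} + y^{2}}$
$\left(150538 - 91571\right) + c{\left(K,\left(-13\right) \left(-13\right) \right)} = \left(150538 - 91571\right) + \sqrt{\left(\left(-13\right) \left(-13\right)\right)^{2} + \left(- \frac{1}{1052}\right)^{2}} = 58967 + \sqrt{169^{2} + \frac{1}{1106704}} = 58967 + \sqrt{28561 + \frac{1}{1106704}} = 58967 + \sqrt{\frac{31608572945}{1106704}} = 58967 + \frac{\sqrt{31608572945}}{1052}$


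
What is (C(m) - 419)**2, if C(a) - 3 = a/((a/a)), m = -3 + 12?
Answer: 165649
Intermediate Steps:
m = 9
C(a) = 3 + a (C(a) = 3 + a/((a/a)) = 3 + a/1 = 3 + a*1 = 3 + a)
(C(m) - 419)**2 = ((3 + 9) - 419)**2 = (12 - 419)**2 = (-407)**2 = 165649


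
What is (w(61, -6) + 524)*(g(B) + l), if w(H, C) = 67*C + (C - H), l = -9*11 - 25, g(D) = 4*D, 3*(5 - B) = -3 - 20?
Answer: -12100/3 ≈ -4033.3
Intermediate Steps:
B = 38/3 (B = 5 - (-3 - 20)/3 = 5 - 1/3*(-23) = 5 + 23/3 = 38/3 ≈ 12.667)
l = -124 (l = -99 - 25 = -124)
w(H, C) = -H + 68*C
(w(61, -6) + 524)*(g(B) + l) = ((-1*61 + 68*(-6)) + 524)*(4*(38/3) - 124) = ((-61 - 408) + 524)*(152/3 - 124) = (-469 + 524)*(-220/3) = 55*(-220/3) = -12100/3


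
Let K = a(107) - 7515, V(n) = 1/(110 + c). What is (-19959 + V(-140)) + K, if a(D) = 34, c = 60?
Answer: -4664799/170 ≈ -27440.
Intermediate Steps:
V(n) = 1/170 (V(n) = 1/(110 + 60) = 1/170)
K = -7481 (K = 34 - 7515 = -7481)
(-19959 + V(-140)) + K = (-19959 + 1/170) - 7481 = -3393029/170 - 7481 = -4664799/170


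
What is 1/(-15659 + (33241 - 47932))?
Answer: -1/30350 ≈ -3.2949e-5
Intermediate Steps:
1/(-15659 + (33241 - 47932)) = 1/(-15659 - 14691) = 1/(-30350) = -1/30350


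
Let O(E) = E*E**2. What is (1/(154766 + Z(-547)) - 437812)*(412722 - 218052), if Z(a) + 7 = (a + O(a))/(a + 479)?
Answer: -7423070893953952860/87095741 ≈ -8.5229e+10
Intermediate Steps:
O(E) = E**3
Z(a) = -7 + (a + a**3)/(479 + a) (Z(a) = -7 + (a + a**3)/(a + 479) = -7 + (a + a**3)/(479 + a))
(1/(154766 + Z(-547)) - 437812)*(412722 - 218052) = (1/(154766 + (-3353 + (-547)**3 - 6*(-547))/(479 - 547)) - 437812)*(412722 - 218052) = (1/(154766 + (-3353 - 163667323 + 3282)/(-68)) - 437812)*194670 = (1/(154766 - 1/68*(-163667394)) - 437812)*194670 = (1/(154766 + 81833697/34) - 437812)*194670 = (1/(87095741/34) - 437812)*194670 = (34/87095741 - 437812)*194670 = -38131560558658/87095741*194670 = -7423070893953952860/87095741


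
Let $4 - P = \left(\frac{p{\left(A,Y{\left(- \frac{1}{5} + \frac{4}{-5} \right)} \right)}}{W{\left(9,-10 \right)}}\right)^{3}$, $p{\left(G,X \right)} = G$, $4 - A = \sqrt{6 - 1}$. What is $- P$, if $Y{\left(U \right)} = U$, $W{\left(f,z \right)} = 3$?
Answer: $\frac{16}{27} - \frac{53 \sqrt{5}}{27} \approx -3.7967$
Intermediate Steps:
$A = 4 - \sqrt{5}$ ($A = 4 - \sqrt{6 - 1} = 4 - \sqrt{5} \approx 1.7639$)
$P = 4 - \left(\frac{4}{3} - \frac{\sqrt{5}}{3}\right)^{3}$ ($P = 4 - \left(\frac{4 - \sqrt{5}}{3}\right)^{3} = 4 - \left(\left(4 - \sqrt{5}\right) \frac{1}{3}\right)^{3} = 4 - \left(\frac{4}{3} - \frac{\sqrt{5}}{3}\right)^{3} \approx 3.7967$)
$- P = - (- \frac{16}{27} + \frac{53 \sqrt{5}}{27}) = \frac{16}{27} - \frac{53 \sqrt{5}}{27}$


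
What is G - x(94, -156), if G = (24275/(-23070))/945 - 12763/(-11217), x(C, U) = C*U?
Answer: 47816851375813/3260579994 ≈ 14665.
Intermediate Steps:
G = 3706343797/3260579994 (G = (24275*(-1/23070))*(1/945) - 12763*(-1/11217) = -4855/4614*1/945 + 12763/11217 = -971/872046 + 12763/11217 = 3706343797/3260579994 ≈ 1.1367)
G - x(94, -156) = 3706343797/3260579994 - 94*(-156) = 3706343797/3260579994 - 1*(-14664) = 3706343797/3260579994 + 14664 = 47816851375813/3260579994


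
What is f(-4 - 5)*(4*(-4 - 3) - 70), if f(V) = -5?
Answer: 490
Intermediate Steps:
f(-4 - 5)*(4*(-4 - 3) - 70) = -5*(4*(-4 - 3) - 70) = -5*(4*(-7) - 70) = -5*(-28 - 70) = -5*(-98) = 490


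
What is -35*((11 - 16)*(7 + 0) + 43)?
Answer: -280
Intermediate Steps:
-35*((11 - 16)*(7 + 0) + 43) = -35*(-5*7 + 43) = -35*(-35 + 43) = -35*8 = -280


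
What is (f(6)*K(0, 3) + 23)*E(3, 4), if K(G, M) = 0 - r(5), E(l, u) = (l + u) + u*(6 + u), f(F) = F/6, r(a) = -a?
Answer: 1316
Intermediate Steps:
f(F) = F/6 (f(F) = F*(1/6) = F/6)
E(l, u) = l + u + u*(6 + u)
K(G, M) = 5 (K(G, M) = 0 - (-1)*5 = 0 - 1*(-5) = 0 + 5 = 5)
(f(6)*K(0, 3) + 23)*E(3, 4) = (((1/6)*6)*5 + 23)*(3 + 4**2 + 7*4) = (1*5 + 23)*(3 + 16 + 28) = (5 + 23)*47 = 28*47 = 1316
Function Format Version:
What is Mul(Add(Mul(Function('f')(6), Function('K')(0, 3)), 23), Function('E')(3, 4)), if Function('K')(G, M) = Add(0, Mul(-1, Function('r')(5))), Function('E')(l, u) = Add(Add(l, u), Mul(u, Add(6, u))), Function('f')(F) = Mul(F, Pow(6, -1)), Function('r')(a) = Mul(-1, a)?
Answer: 1316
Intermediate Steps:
Function('f')(F) = Mul(Rational(1, 6), F) (Function('f')(F) = Mul(F, Rational(1, 6)) = Mul(Rational(1, 6), F))
Function('E')(l, u) = Add(l, u, Mul(u, Add(6, u)))
Function('K')(G, M) = 5 (Function('K')(G, M) = Add(0, Mul(-1, Mul(-1, 5))) = Add(0, Mul(-1, -5)) = Add(0, 5) = 5)
Mul(Add(Mul(Function('f')(6), Function('K')(0, 3)), 23), Function('E')(3, 4)) = Mul(Add(Mul(Mul(Rational(1, 6), 6), 5), 23), Add(3, Pow(4, 2), Mul(7, 4))) = Mul(Add(Mul(1, 5), 23), Add(3, 16, 28)) = Mul(Add(5, 23), 47) = Mul(28, 47) = 1316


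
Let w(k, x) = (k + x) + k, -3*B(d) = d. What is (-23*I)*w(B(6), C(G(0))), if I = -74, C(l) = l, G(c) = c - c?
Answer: -6808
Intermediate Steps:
B(d) = -d/3
G(c) = 0
w(k, x) = x + 2*k
(-23*I)*w(B(6), C(G(0))) = (-23*(-74))*(0 + 2*(-1/3*6)) = 1702*(0 + 2*(-2)) = 1702*(0 - 4) = 1702*(-4) = -6808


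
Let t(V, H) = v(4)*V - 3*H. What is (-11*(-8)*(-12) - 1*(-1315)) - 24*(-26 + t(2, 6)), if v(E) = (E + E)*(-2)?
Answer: 2083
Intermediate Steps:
v(E) = -4*E (v(E) = (2*E)*(-2) = -4*E)
t(V, H) = -16*V - 3*H (t(V, H) = (-4*4)*V - 3*H = -16*V - 3*H)
(-11*(-8)*(-12) - 1*(-1315)) - 24*(-26 + t(2, 6)) = (-11*(-8)*(-12) - 1*(-1315)) - 24*(-26 + (-16*2 - 3*6)) = (88*(-12) + 1315) - 24*(-26 + (-32 - 18)) = (-1056 + 1315) - 24*(-26 - 50) = 259 - 24*(-76) = 259 + 1824 = 2083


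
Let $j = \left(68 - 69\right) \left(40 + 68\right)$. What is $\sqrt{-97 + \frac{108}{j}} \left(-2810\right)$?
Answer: $- 19670 i \sqrt{2} \approx - 27818.0 i$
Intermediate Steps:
$j = -108$ ($j = \left(-1\right) 108 = -108$)
$\sqrt{-97 + \frac{108}{j}} \left(-2810\right) = \sqrt{-97 + \frac{108}{-108}} \left(-2810\right) = \sqrt{-97 + 108 \left(- \frac{1}{108}\right)} \left(-2810\right) = \sqrt{-97 - 1} \left(-2810\right) = \sqrt{-98} \left(-2810\right) = 7 i \sqrt{2} \left(-2810\right) = - 19670 i \sqrt{2}$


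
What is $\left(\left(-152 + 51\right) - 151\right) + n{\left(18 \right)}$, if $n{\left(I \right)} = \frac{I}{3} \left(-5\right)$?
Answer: $-282$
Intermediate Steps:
$n{\left(I \right)} = - \frac{5 I}{3}$ ($n{\left(I \right)} = I \frac{1}{3} \left(-5\right) = \frac{I}{3} \left(-5\right) = - \frac{5 I}{3}$)
$\left(\left(-152 + 51\right) - 151\right) + n{\left(18 \right)} = \left(\left(-152 + 51\right) - 151\right) - 30 = \left(-101 - 151\right) - 30 = -252 - 30 = -282$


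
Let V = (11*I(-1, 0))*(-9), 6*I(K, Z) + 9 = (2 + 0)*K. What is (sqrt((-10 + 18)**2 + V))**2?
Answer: 491/2 ≈ 245.50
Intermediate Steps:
I(K, Z) = -3/2 + K/3 (I(K, Z) = -3/2 + ((2 + 0)*K)/6 = -3/2 + (2*K)/6 = -3/2 + K/3)
V = 363/2 (V = (11*(-3/2 + (1/3)*(-1)))*(-9) = (11*(-3/2 - 1/3))*(-9) = (11*(-11/6))*(-9) = -121/6*(-9) = 363/2 ≈ 181.50)
(sqrt((-10 + 18)**2 + V))**2 = (sqrt((-10 + 18)**2 + 363/2))**2 = (sqrt(8**2 + 363/2))**2 = (sqrt(64 + 363/2))**2 = (sqrt(491/2))**2 = (sqrt(982)/2)**2 = 491/2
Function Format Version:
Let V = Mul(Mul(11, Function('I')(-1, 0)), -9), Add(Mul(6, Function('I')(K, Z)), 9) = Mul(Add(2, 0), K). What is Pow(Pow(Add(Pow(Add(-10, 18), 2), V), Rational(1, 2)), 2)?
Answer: Rational(491, 2) ≈ 245.50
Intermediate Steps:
Function('I')(K, Z) = Add(Rational(-3, 2), Mul(Rational(1, 3), K)) (Function('I')(K, Z) = Add(Rational(-3, 2), Mul(Rational(1, 6), Mul(Add(2, 0), K))) = Add(Rational(-3, 2), Mul(Rational(1, 6), Mul(2, K))) = Add(Rational(-3, 2), Mul(Rational(1, 3), K)))
V = Rational(363, 2) (V = Mul(Mul(11, Add(Rational(-3, 2), Mul(Rational(1, 3), -1))), -9) = Mul(Mul(11, Add(Rational(-3, 2), Rational(-1, 3))), -9) = Mul(Mul(11, Rational(-11, 6)), -9) = Mul(Rational(-121, 6), -9) = Rational(363, 2) ≈ 181.50)
Pow(Pow(Add(Pow(Add(-10, 18), 2), V), Rational(1, 2)), 2) = Pow(Pow(Add(Pow(Add(-10, 18), 2), Rational(363, 2)), Rational(1, 2)), 2) = Pow(Pow(Add(Pow(8, 2), Rational(363, 2)), Rational(1, 2)), 2) = Pow(Pow(Add(64, Rational(363, 2)), Rational(1, 2)), 2) = Pow(Pow(Rational(491, 2), Rational(1, 2)), 2) = Pow(Mul(Rational(1, 2), Pow(982, Rational(1, 2))), 2) = Rational(491, 2)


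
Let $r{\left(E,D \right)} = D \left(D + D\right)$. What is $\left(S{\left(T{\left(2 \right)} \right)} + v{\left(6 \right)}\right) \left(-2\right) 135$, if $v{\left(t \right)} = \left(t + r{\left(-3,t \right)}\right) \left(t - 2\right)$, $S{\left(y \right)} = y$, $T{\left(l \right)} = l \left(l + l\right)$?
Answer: $-86400$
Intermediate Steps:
$r{\left(E,D \right)} = 2 D^{2}$ ($r{\left(E,D \right)} = D 2 D = 2 D^{2}$)
$T{\left(l \right)} = 2 l^{2}$ ($T{\left(l \right)} = l 2 l = 2 l^{2}$)
$v{\left(t \right)} = \left(-2 + t\right) \left(t + 2 t^{2}\right)$ ($v{\left(t \right)} = \left(t + 2 t^{2}\right) \left(t - 2\right) = \left(t + 2 t^{2}\right) \left(-2 + t\right) = \left(-2 + t\right) \left(t + 2 t^{2}\right)$)
$\left(S{\left(T{\left(2 \right)} \right)} + v{\left(6 \right)}\right) \left(-2\right) 135 = \left(2 \cdot 2^{2} + 6 \left(-2 - 18 + 2 \cdot 6^{2}\right)\right) \left(-2\right) 135 = \left(2 \cdot 4 + 6 \left(-2 - 18 + 2 \cdot 36\right)\right) \left(-2\right) 135 = \left(8 + 6 \left(-2 - 18 + 72\right)\right) \left(-2\right) 135 = \left(8 + 6 \cdot 52\right) \left(-2\right) 135 = \left(8 + 312\right) \left(-2\right) 135 = 320 \left(-2\right) 135 = \left(-640\right) 135 = -86400$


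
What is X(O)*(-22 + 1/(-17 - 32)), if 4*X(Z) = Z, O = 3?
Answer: -3237/196 ≈ -16.515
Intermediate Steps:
X(Z) = Z/4
X(O)*(-22 + 1/(-17 - 32)) = ((1/4)*3)*(-22 + 1/(-17 - 32)) = 3*(-22 + 1/(-49))/4 = 3*(-22 - 1/49)/4 = (3/4)*(-1079/49) = -3237/196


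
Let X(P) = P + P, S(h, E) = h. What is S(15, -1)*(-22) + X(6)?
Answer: -318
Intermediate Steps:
X(P) = 2*P
S(15, -1)*(-22) + X(6) = 15*(-22) + 2*6 = -330 + 12 = -318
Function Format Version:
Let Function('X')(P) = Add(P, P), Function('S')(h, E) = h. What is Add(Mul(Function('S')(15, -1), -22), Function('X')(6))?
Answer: -318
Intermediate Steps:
Function('X')(P) = Mul(2, P)
Add(Mul(Function('S')(15, -1), -22), Function('X')(6)) = Add(Mul(15, -22), Mul(2, 6)) = Add(-330, 12) = -318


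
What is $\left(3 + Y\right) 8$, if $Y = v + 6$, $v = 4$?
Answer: $104$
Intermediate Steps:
$Y = 10$ ($Y = 4 + 6 = 10$)
$\left(3 + Y\right) 8 = \left(3 + 10\right) 8 = 13 \cdot 8 = 104$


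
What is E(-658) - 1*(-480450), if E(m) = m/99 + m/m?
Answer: 47563991/99 ≈ 4.8044e+5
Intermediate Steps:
E(m) = 1 + m/99 (E(m) = m*(1/99) + 1 = m/99 + 1 = 1 + m/99)
E(-658) - 1*(-480450) = (1 + (1/99)*(-658)) - 1*(-480450) = (1 - 658/99) + 480450 = -559/99 + 480450 = 47563991/99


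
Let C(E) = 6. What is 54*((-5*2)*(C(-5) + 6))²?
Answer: 777600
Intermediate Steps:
54*((-5*2)*(C(-5) + 6))² = 54*((-5*2)*(6 + 6))² = 54*(-10*12)² = 54*(-120)² = 54*14400 = 777600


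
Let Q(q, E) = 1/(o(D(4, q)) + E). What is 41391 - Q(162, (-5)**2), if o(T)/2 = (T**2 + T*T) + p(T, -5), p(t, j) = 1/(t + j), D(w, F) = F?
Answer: 682337216012/16485159 ≈ 41391.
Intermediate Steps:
p(t, j) = 1/(j + t)
o(T) = 2/(-5 + T) + 4*T**2 (o(T) = 2*((T**2 + T*T) + 1/(-5 + T)) = 2*((T**2 + T**2) + 1/(-5 + T)) = 2*(2*T**2 + 1/(-5 + T)) = 2*(1/(-5 + T) + 2*T**2) = 2/(-5 + T) + 4*T**2)
Q(q, E) = 1/(E + 2*(1 + 2*q**2*(-5 + q))/(-5 + q)) (Q(q, E) = 1/(2*(1 + 2*q**2*(-5 + q))/(-5 + q) + E) = 1/(E + 2*(1 + 2*q**2*(-5 + q))/(-5 + q)))
41391 - Q(162, (-5)**2) = 41391 - (-5 + 162)/(2 + (-5)**2*(-5 + 162) + 4*162**2*(-5 + 162)) = 41391 - 157/(2 + 25*157 + 4*26244*157) = 41391 - 157/(2 + 3925 + 16481232) = 41391 - 157/16485159 = 682337216012/16485159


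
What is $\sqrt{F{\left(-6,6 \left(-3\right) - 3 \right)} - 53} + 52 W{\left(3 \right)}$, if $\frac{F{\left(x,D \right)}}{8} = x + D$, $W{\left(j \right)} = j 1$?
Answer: $156 + i \sqrt{269} \approx 156.0 + 16.401 i$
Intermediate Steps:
$W{\left(j \right)} = j$
$F{\left(x,D \right)} = 8 D + 8 x$ ($F{\left(x,D \right)} = 8 \left(x + D\right) = 8 \left(D + x\right) = 8 D + 8 x$)
$\sqrt{F{\left(-6,6 \left(-3\right) - 3 \right)} - 53} + 52 W{\left(3 \right)} = \sqrt{\left(8 \left(6 \left(-3\right) - 3\right) + 8 \left(-6\right)\right) - 53} + 52 \cdot 3 = \sqrt{\left(8 \left(-18 - 3\right) - 48\right) - 53} + 156 = \sqrt{\left(8 \left(-21\right) - 48\right) - 53} + 156 = \sqrt{\left(-168 - 48\right) - 53} + 156 = \sqrt{-216 - 53} + 156 = \sqrt{-269} + 156 = i \sqrt{269} + 156 = 156 + i \sqrt{269}$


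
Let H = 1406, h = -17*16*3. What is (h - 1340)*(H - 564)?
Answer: -1815352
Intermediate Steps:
h = -816 (h = -272*3 = -816)
(h - 1340)*(H - 564) = (-816 - 1340)*(1406 - 564) = -2156*842 = -1815352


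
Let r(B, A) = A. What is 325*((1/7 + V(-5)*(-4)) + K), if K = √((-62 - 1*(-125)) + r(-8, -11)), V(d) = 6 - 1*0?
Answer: -54275/7 + 650*√13 ≈ -5410.0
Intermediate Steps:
V(d) = 6 (V(d) = 6 + 0 = 6)
K = 2*√13 (K = √((-62 - 1*(-125)) - 11) = √((-62 + 125) - 11) = √(63 - 11) = √52 = 2*√13 ≈ 7.2111)
325*((1/7 + V(-5)*(-4)) + K) = 325*((1/7 + 6*(-4)) + 2*√13) = 325*((⅐ - 24) + 2*√13) = 325*(-167/7 + 2*√13) = -54275/7 + 650*√13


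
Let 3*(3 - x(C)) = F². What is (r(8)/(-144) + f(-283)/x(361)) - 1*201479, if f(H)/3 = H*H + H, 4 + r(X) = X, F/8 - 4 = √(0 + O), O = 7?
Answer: -35756938859/174492 + 40860672*√7/33929 ≈ -2.0173e+5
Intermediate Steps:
F = 32 + 8*√7 (F = 32 + 8*√(0 + 7) = 32 + 8*√7 ≈ 53.166)
r(X) = -4 + X
x(C) = 3 - (32 + 8*√7)²/3
f(H) = 3*H + 3*H² (f(H) = 3*(H*H + H) = 3*(H² + H) = 3*(H + H²) = 3*H + 3*H²)
(r(8)/(-144) + f(-283)/x(361)) - 1*201479 = ((-4 + 8)/(-144) + (3*(-283)*(1 - 283))/(-1463/3 - 512*√7/3)) - 1*201479 = (4*(-1/144) + (3*(-283)*(-282))/(-1463/3 - 512*√7/3)) - 201479 = (-1/36 + 239418/(-1463/3 - 512*√7/3)) - 201479 = -7253245/36 + 239418/(-1463/3 - 512*√7/3)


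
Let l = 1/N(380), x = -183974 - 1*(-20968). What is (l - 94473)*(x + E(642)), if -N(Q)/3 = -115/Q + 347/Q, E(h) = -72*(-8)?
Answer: 1335044412355/87 ≈ 1.5345e+10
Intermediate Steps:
x = -163006 (x = -183974 + 20968 = -163006)
E(h) = 576
N(Q) = -696/Q (N(Q) = -3*(-115/Q + 347/Q) = -696/Q)
l = -95/174 (l = 1/(-696/380) = 1/(-696*1/380) = 1/(-174/95) = -95/174 ≈ -0.54598)
(l - 94473)*(x + E(642)) = (-95/174 - 94473)*(-163006 + 576) = -16438397/174*(-162430) = 1335044412355/87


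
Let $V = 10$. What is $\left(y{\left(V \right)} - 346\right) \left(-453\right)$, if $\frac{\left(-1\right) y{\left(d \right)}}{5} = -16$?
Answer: $120498$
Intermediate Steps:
$y{\left(d \right)} = 80$ ($y{\left(d \right)} = \left(-5\right) \left(-16\right) = 80$)
$\left(y{\left(V \right)} - 346\right) \left(-453\right) = \left(80 - 346\right) \left(-453\right) = \left(-266\right) \left(-453\right) = 120498$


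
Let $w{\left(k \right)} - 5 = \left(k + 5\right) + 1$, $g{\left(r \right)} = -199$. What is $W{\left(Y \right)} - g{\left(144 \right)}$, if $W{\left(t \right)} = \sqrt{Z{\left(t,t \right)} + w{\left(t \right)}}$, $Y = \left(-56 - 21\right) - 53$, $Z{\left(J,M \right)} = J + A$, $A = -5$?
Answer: $199 + i \sqrt{254} \approx 199.0 + 15.937 i$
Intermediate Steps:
$Z{\left(J,M \right)} = -5 + J$ ($Z{\left(J,M \right)} = J - 5 = -5 + J$)
$w{\left(k \right)} = 11 + k$ ($w{\left(k \right)} = 5 + \left(\left(k + 5\right) + 1\right) = 5 + \left(\left(5 + k\right) + 1\right) = 5 + \left(6 + k\right) = 11 + k$)
$Y = -130$ ($Y = -77 - 53 = -130$)
$W{\left(t \right)} = \sqrt{6 + 2 t}$ ($W{\left(t \right)} = \sqrt{\left(-5 + t\right) + \left(11 + t\right)} = \sqrt{6 + 2 t}$)
$W{\left(Y \right)} - g{\left(144 \right)} = \sqrt{6 + 2 \left(-130\right)} - -199 = \sqrt{6 - 260} + 199 = \sqrt{-254} + 199 = i \sqrt{254} + 199 = 199 + i \sqrt{254}$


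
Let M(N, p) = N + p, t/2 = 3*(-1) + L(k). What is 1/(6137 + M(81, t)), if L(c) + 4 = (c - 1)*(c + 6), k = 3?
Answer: 1/6240 ≈ 0.00016026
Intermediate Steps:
L(c) = -4 + (-1 + c)*(6 + c) (L(c) = -4 + (c - 1)*(c + 6) = -4 + (-1 + c)*(6 + c))
t = 22 (t = 2*(3*(-1) + (-10 + 3² + 5*3)) = 2*(-3 + (-10 + 9 + 15)) = 2*(-3 + 14) = 2*11 = 22)
1/(6137 + M(81, t)) = 1/(6137 + (81 + 22)) = 1/(6137 + 103) = 1/6240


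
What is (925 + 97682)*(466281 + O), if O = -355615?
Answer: 10912442262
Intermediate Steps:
(925 + 97682)*(466281 + O) = (925 + 97682)*(466281 - 355615) = 98607*110666 = 10912442262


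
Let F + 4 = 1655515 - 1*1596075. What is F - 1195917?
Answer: -1136481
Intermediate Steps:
F = 59436 (F = -4 + (1655515 - 1*1596075) = -4 + (1655515 - 1596075) = -4 + 59440 = 59436)
F - 1195917 = 59436 - 1195917 = -1136481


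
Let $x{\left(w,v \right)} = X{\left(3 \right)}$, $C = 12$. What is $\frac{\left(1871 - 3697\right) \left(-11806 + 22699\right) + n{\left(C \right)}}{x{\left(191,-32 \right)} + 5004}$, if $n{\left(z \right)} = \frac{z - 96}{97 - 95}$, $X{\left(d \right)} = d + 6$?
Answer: $- \frac{6630220}{1671} \approx -3967.8$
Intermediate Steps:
$X{\left(d \right)} = 6 + d$
$n{\left(z \right)} = -48 + \frac{z}{2}$ ($n{\left(z \right)} = \frac{-96 + z}{2} = \left(-96 + z\right) \frac{1}{2} = -48 + \frac{z}{2}$)
$x{\left(w,v \right)} = 9$ ($x{\left(w,v \right)} = 6 + 3 = 9$)
$\frac{\left(1871 - 3697\right) \left(-11806 + 22699\right) + n{\left(C \right)}}{x{\left(191,-32 \right)} + 5004} = \frac{\left(1871 - 3697\right) \left(-11806 + 22699\right) + \left(-48 + \frac{1}{2} \cdot 12\right)}{9 + 5004} = \frac{\left(-1826\right) 10893 + \left(-48 + 6\right)}{5013} = \left(-19890618 - 42\right) \frac{1}{5013} = \left(-19890660\right) \frac{1}{5013} = - \frac{6630220}{1671}$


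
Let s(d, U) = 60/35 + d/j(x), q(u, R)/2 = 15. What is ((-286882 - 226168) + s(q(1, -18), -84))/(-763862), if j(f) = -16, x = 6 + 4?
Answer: 28730809/42776272 ≈ 0.67165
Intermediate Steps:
x = 10
q(u, R) = 30 (q(u, R) = 2*15 = 30)
s(d, U) = 12/7 - d/16 (s(d, U) = 60/35 + d/(-16) = 60*(1/35) + d*(-1/16) = 12/7 - d/16)
((-286882 - 226168) + s(q(1, -18), -84))/(-763862) = ((-286882 - 226168) + (12/7 - 1/16*30))/(-763862) = (-513050 + (12/7 - 15/8))*(-1/763862) = (-513050 - 9/56)*(-1/763862) = -28730809/56*(-1/763862) = 28730809/42776272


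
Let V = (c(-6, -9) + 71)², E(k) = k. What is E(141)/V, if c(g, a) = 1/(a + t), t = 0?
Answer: 11421/407044 ≈ 0.028058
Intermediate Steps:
c(g, a) = 1/a (c(g, a) = 1/(a + 0) = 1/a)
V = 407044/81 (V = (1/(-9) + 71)² = (-⅑ + 71)² = (638/9)² = 407044/81 ≈ 5025.2)
E(141)/V = 141/(407044/81) = 141*(81/407044) = 11421/407044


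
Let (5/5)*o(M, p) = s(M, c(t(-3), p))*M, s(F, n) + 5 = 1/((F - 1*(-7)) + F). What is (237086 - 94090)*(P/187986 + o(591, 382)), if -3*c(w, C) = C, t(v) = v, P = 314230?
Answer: -47188905352687252/111757677 ≈ -4.2224e+8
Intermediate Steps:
c(w, C) = -C/3
s(F, n) = -5 + 1/(7 + 2*F) (s(F, n) = -5 + 1/((F - 1*(-7)) + F) = -5 + 1/((F + 7) + F) = -5 + 1/((7 + F) + F) = -5 + 1/(7 + 2*F))
o(M, p) = 2*M*(-17 - 5*M)/(7 + 2*M) (o(M, p) = (2*(-17 - 5*M)/(7 + 2*M))*M = 2*M*(-17 - 5*M)/(7 + 2*M))
(237086 - 94090)*(P/187986 + o(591, 382)) = (237086 - 94090)*(314230/187986 - 2*591*(17 + 5*591)/(7 + 2*591)) = 142996*(314230*(1/187986) - 2*591*(17 + 2955)/(7 + 1182)) = 142996*(157115/93993 - 2*591*2972/1189) = 142996*(157115/93993 - 2*591*1/1189*2972) = 142996*(157115/93993 - 3512904/1189) = 142996*(-330001575937/111757677) = -47188905352687252/111757677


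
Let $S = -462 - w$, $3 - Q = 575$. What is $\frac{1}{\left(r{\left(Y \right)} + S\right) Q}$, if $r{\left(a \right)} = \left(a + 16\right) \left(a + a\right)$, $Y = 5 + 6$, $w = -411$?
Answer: $- \frac{1}{310596} \approx -3.2196 \cdot 10^{-6}$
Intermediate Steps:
$Q = -572$ ($Q = 3 - 575 = -572$)
$Y = 11$
$r{\left(a \right)} = 2 a \left(16 + a\right)$ ($r{\left(a \right)} = \left(16 + a\right) 2 a = 2 a \left(16 + a\right)$)
$S = -51$ ($S = -462 - -411 = -462 + 411 = -51$)
$\frac{1}{\left(r{\left(Y \right)} + S\right) Q} = \frac{1}{\left(2 \cdot 11 \left(16 + 11\right) - 51\right) \left(-572\right)} = \frac{1}{2 \cdot 11 \cdot 27 - 51} \left(- \frac{1}{572}\right) = \frac{1}{594 - 51} \left(- \frac{1}{572}\right) = \frac{1}{543} \left(- \frac{1}{572}\right) = - \frac{1}{310596}$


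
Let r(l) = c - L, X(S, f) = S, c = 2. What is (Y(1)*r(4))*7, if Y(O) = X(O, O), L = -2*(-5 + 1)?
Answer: -42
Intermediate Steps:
L = 8 (L = -2*(-4) = 8)
Y(O) = O
r(l) = -6 (r(l) = 2 - 1*8 = 2 - 8 = -6)
(Y(1)*r(4))*7 = (1*(-6))*7 = -6*7 = -42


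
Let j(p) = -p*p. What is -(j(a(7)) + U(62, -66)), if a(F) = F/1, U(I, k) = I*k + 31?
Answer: 4110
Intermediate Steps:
U(I, k) = 31 + I*k
a(F) = F (a(F) = F*1 = F)
j(p) = -p²
-(j(a(7)) + U(62, -66)) = -(-1*7² + (31 + 62*(-66))) = -(-1*49 + (31 - 4092)) = -(-49 - 4061) = -1*(-4110) = 4110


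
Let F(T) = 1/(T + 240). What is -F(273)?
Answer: -1/513 ≈ -0.0019493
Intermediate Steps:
F(T) = 1/(240 + T)
-F(273) = -1/(240 + 273) = -1/513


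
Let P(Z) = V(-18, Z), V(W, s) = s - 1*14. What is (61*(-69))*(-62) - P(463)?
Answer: 260509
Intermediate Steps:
V(W, s) = -14 + s (V(W, s) = s - 14 = -14 + s)
P(Z) = -14 + Z
(61*(-69))*(-62) - P(463) = (61*(-69))*(-62) - (-14 + 463) = -4209*(-62) - 1*449 = 260958 - 449 = 260509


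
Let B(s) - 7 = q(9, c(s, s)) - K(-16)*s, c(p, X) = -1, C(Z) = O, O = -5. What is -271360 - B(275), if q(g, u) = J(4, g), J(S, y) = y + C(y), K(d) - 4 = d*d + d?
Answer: -204271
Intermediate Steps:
C(Z) = -5
K(d) = 4 + d + d² (K(d) = 4 + (d*d + d) = 4 + (d² + d) = 4 + (d + d²) = 4 + d + d²)
J(S, y) = -5 + y (J(S, y) = y - 5 = -5 + y)
q(g, u) = -5 + g
B(s) = 11 - 244*s (B(s) = 7 + ((-5 + 9) - (4 - 16 + (-16)²)*s) = 7 + (4 - (4 - 16 + 256)*s) = 7 + (4 - 244*s) = 11 - 244*s)
-271360 - B(275) = -271360 - (11 - 244*275) = -271360 - (11 - 67100) = -271360 - 1*(-67089) = -271360 + 67089 = -204271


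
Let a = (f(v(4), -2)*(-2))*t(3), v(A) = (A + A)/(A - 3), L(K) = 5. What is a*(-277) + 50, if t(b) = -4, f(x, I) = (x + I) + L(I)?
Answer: -24326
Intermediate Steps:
v(A) = 2*A/(-3 + A) (v(A) = (2*A)/(-3 + A) = 2*A/(-3 + A))
f(x, I) = 5 + I + x (f(x, I) = (x + I) + 5 = (I + x) + 5 = 5 + I + x)
a = 88 (a = ((5 - 2 + 2*4/(-3 + 4))*(-2))*(-4) = ((5 - 2 + 2*4/1)*(-2))*(-4) = ((5 - 2 + 2*4*1)*(-2))*(-4) = ((5 - 2 + 8)*(-2))*(-4) = (11*(-2))*(-4) = -22*(-4) = 88)
a*(-277) + 50 = 88*(-277) + 50 = -24376 + 50 = -24326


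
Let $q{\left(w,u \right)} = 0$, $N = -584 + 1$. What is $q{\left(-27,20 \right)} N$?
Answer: $0$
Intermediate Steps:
$N = -583$
$q{\left(-27,20 \right)} N = 0 \left(-583\right) = 0$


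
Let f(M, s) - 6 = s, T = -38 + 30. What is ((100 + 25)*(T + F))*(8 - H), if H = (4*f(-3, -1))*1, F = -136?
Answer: 216000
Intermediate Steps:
T = -8
f(M, s) = 6 + s
H = 20 (H = (4*(6 - 1))*1 = (4*5)*1 = 20*1 = 20)
((100 + 25)*(T + F))*(8 - H) = ((100 + 25)*(-8 - 136))*(8 - 1*20) = (125*(-144))*(8 - 20) = -18000*(-12) = 216000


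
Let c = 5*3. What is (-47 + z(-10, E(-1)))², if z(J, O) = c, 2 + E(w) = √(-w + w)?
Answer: 1024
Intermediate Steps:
c = 15
E(w) = -2 (E(w) = -2 + √(-w + w) = -2 + √0 = -2 + 0 = -2)
z(J, O) = 15
(-47 + z(-10, E(-1)))² = (-47 + 15)² = (-32)² = 1024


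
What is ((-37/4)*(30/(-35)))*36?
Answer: 1998/7 ≈ 285.43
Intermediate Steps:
((-37/4)*(30/(-35)))*36 = ((-37*¼)*(30*(-1/35)))*36 = -37/4*(-6/7)*36 = (111/14)*36 = 1998/7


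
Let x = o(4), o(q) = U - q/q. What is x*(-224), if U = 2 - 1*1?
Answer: 0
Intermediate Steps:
U = 1 (U = 2 - 1 = 1)
o(q) = 0 (o(q) = 1 - q/q = 1 - 1*1 = 1 - 1 = 0)
x = 0
x*(-224) = 0*(-224) = 0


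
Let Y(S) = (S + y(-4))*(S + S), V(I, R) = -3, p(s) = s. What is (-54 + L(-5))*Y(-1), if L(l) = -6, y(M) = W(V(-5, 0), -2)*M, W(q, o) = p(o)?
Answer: 840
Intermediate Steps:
W(q, o) = o
y(M) = -2*M
Y(S) = 2*S*(8 + S) (Y(S) = (S - 2*(-4))*(S + S) = (S + 8)*(2*S) = (8 + S)*(2*S) = 2*S*(8 + S))
(-54 + L(-5))*Y(-1) = (-54 - 6)*(2*(-1)*(8 - 1)) = -120*(-1)*7 = -60*(-14) = 840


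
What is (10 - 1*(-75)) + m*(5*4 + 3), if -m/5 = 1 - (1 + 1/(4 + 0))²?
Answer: 2395/16 ≈ 149.69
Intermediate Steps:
m = 45/16 (m = -5*(1 - (1 + 1/(4 + 0))²) = -5*(1 - (1 + 1/4)²) = -5*(1 - (1 + ¼)²) = -5*(1 - (5/4)²) = -5*(1 - 1*25/16) = -5*(1 - 25/16) = -5*(-9/16) = 45/16 ≈ 2.8125)
(10 - 1*(-75)) + m*(5*4 + 3) = (10 - 1*(-75)) + 45*(5*4 + 3)/16 = (10 + 75) + 45*(20 + 3)/16 = 85 + (45/16)*23 = 85 + 1035/16 = 2395/16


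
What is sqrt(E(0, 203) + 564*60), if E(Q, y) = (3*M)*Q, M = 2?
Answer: 12*sqrt(235) ≈ 183.96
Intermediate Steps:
E(Q, y) = 6*Q (E(Q, y) = (3*2)*Q = 6*Q)
sqrt(E(0, 203) + 564*60) = sqrt(6*0 + 564*60) = sqrt(0 + 33840) = sqrt(33840) = 12*sqrt(235)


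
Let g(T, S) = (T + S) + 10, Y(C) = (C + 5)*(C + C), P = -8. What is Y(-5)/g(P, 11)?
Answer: 0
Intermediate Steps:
Y(C) = 2*C*(5 + C) (Y(C) = (5 + C)*(2*C) = 2*C*(5 + C))
g(T, S) = 10 + S + T (g(T, S) = (S + T) + 10 = 10 + S + T)
Y(-5)/g(P, 11) = (2*(-5)*(5 - 5))/(10 + 11 - 8) = (2*(-5)*0)/13 = 0*(1/13) = 0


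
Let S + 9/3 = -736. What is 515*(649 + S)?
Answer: -46350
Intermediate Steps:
S = -739 (S = -3 - 736 = -739)
515*(649 + S) = 515*(649 - 739) = 515*(-90) = -46350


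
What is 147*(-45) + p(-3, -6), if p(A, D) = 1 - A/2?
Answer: -13225/2 ≈ -6612.5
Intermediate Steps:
p(A, D) = 1 - A/2
147*(-45) + p(-3, -6) = 147*(-45) + (1 - ½*(-3)) = -6615 + (1 + 3/2) = -6615 + 5/2 = -13225/2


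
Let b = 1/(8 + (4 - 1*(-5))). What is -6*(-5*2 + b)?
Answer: 1014/17 ≈ 59.647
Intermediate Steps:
b = 1/17 (b = 1/(8 + (4 + 5)) = 1/(8 + 9) = 1/17 ≈ 0.058824)
-6*(-5*2 + b) = -6*(-5*2 + 1/17) = -6*(-10 + 1/17) = -6*(-169/17) = 1014/17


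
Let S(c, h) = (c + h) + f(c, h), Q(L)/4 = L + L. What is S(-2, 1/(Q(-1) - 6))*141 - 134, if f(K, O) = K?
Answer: -9913/14 ≈ -708.07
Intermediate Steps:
Q(L) = 8*L (Q(L) = 4*(L + L) = 4*(2*L) = 8*L)
S(c, h) = h + 2*c (S(c, h) = (c + h) + c = h + 2*c)
S(-2, 1/(Q(-1) - 6))*141 - 134 = (1/(8*(-1) - 6) + 2*(-2))*141 - 134 = (1/(-8 - 6) - 4)*141 - 134 = (1/(-14) - 4)*141 - 134 = (-1/14 - 4)*141 - 134 = -57/14*141 - 134 = -8037/14 - 134 = -9913/14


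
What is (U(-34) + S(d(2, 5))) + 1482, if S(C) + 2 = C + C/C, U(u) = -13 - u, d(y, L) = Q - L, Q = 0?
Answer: 1497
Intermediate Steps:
d(y, L) = -L (d(y, L) = 0 - L = -L)
S(C) = -1 + C (S(C) = -2 + (C + C/C) = -2 + (C + 1) = -2 + (1 + C) = -1 + C)
(U(-34) + S(d(2, 5))) + 1482 = ((-13 - 1*(-34)) + (-1 - 1*5)) + 1482 = ((-13 + 34) + (-1 - 5)) + 1482 = (21 - 6) + 1482 = 15 + 1482 = 1497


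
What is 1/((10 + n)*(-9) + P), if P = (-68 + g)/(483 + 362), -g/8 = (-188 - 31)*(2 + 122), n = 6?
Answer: 169/19100 ≈ 0.0088482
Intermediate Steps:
g = 217248 (g = -8*(-188 - 31)*(2 + 122) = -(-1752)*124 = -8*(-27156) = 217248)
P = 43436/169 (P = (-68 + 217248)/(483 + 362) = 217180/845 = 217180*(1/845) = 43436/169 ≈ 257.02)
1/((10 + n)*(-9) + P) = 1/((10 + 6)*(-9) + 43436/169) = 1/(16*(-9) + 43436/169) = 1/(-144 + 43436/169) = 1/(19100/169) = 169/19100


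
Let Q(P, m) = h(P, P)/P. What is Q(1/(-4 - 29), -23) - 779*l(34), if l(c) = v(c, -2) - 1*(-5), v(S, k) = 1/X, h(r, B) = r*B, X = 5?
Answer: -668387/165 ≈ -4050.8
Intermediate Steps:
h(r, B) = B*r
Q(P, m) = P (Q(P, m) = (P*P)/P = P²/P = P)
v(S, k) = ⅕ (v(S, k) = 1/5 = ⅕)
l(c) = 26/5 (l(c) = ⅕ - 1*(-5) = ⅕ + 5 = 26/5)
Q(1/(-4 - 29), -23) - 779*l(34) = 1/(-4 - 29) - 779*26/5 = 1/(-33) - 20254/5 = -1/33 - 20254/5 = -668387/165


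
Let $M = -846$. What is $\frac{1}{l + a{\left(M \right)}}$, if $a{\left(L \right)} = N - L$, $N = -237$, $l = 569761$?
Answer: $\frac{1}{570370} \approx 1.7532 \cdot 10^{-6}$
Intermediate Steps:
$a{\left(L \right)} = -237 - L$
$\frac{1}{l + a{\left(M \right)}} = \frac{1}{569761 - -609} = \frac{1}{569761 + \left(-237 + 846\right)} = \frac{1}{569761 + 609} = \frac{1}{570370}$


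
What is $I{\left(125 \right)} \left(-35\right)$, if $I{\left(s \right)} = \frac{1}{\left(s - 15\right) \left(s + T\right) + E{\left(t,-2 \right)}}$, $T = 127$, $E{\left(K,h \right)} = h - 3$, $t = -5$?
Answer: $- \frac{7}{5543} \approx -0.0012629$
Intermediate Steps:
$E{\left(K,h \right)} = -3 + h$ ($E{\left(K,h \right)} = h - 3 = -3 + h$)
$I{\left(s \right)} = \frac{1}{-5 + \left(-15 + s\right) \left(127 + s\right)}$ ($I{\left(s \right)} = \frac{1}{\left(s - 15\right) \left(s + 127\right) - 5} = \frac{1}{\left(-15 + s\right) \left(127 + s\right) - 5} = \frac{1}{-5 + \left(-15 + s\right) \left(127 + s\right)}$)
$I{\left(125 \right)} \left(-35\right) = \frac{1}{-1910 + 125^{2} + 112 \cdot 125} \left(-35\right) = \frac{1}{-1910 + 15625 + 14000} \left(-35\right) = \frac{1}{27715} \left(-35\right) = - \frac{7}{5543}$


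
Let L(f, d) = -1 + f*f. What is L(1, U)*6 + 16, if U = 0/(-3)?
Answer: 16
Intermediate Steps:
U = 0 (U = 0*(-1/3) = 0)
L(f, d) = -1 + f**2
L(1, U)*6 + 16 = (-1 + 1**2)*6 + 16 = (-1 + 1)*6 + 16 = 0*6 + 16 = 0 + 16 = 16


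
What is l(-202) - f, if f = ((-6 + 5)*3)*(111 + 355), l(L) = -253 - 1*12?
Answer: 1133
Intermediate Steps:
l(L) = -265 (l(L) = -253 - 12 = -265)
f = -1398 (f = -1*3*466 = -3*466 = -1398)
l(-202) - f = -265 - 1*(-1398) = -265 + 1398 = 1133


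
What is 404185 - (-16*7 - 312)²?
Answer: 224409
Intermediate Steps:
404185 - (-16*7 - 312)² = 404185 - (-112 - 312)² = 404185 - 1*(-424)² = 404185 - 1*179776 = 404185 - 179776 = 224409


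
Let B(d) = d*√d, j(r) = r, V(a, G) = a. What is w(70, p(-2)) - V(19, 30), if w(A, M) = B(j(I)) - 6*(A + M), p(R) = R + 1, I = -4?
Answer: -433 - 8*I ≈ -433.0 - 8.0*I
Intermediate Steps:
B(d) = d^(3/2)
p(R) = 1 + R
w(A, M) = -8*I - 6*A - 6*M (w(A, M) = (-4)^(3/2) - 6*(A + M) = -8*I - (6*A + 6*M) = -8*I + (-6*A - 6*M) = -8*I - 6*A - 6*M)
w(70, p(-2)) - V(19, 30) = (-8*I - 6*70 - 6*(1 - 2)) - 1*19 = (-8*I - 420 - 6*(-1)) - 19 = (-8*I - 420 + 6) - 19 = (-414 - 8*I) - 19 = -433 - 8*I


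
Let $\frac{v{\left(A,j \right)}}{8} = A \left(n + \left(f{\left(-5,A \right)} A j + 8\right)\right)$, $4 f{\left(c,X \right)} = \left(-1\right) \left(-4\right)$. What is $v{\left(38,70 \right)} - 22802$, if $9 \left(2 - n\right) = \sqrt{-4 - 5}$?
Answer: $788878 - \frac{304 i}{3} \approx 7.8888 \cdot 10^{5} - 101.33 i$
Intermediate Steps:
$f{\left(c,X \right)} = 1$ ($f{\left(c,X \right)} = \frac{\left(-1\right) \left(-4\right)}{4} = \frac{1}{4} \cdot 4 = 1$)
$n = 2 - \frac{i}{3}$ ($n = 2 - \frac{\sqrt{-4 - 5}}{9} = 2 - \frac{\sqrt{-9}}{9} = 2 - \frac{3 i}{9} = 2 - \frac{i}{3} \approx 2.0 - 0.33333 i$)
$v{\left(A,j \right)} = 8 A \left(10 - \frac{i}{3} + A j\right)$ ($v{\left(A,j \right)} = 8 A \left(\left(2 - \frac{i}{3}\right) + \left(1 A j + 8\right)\right) = 8 A \left(\left(2 - \frac{i}{3}\right) + \left(A j + 8\right)\right) = 8 A \left(\left(2 - \frac{i}{3}\right) + \left(8 + A j\right)\right) = 8 A \left(10 - \frac{i}{3} + A j\right)$)
$v{\left(38,70 \right)} - 22802 = \frac{8}{3} \cdot 38 \left(30 - i + 3 \cdot 38 \cdot 70\right) - 22802 = \frac{8}{3} \cdot 38 \left(30 - i + 7980\right) - 22802 = \frac{8}{3} \cdot 38 \left(8010 - i\right) - 22802 = \left(811680 - \frac{304 i}{3}\right) - 22802 = 788878 - \frac{304 i}{3}$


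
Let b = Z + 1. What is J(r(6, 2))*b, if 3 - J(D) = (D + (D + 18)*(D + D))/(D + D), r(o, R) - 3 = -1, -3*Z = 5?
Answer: 35/3 ≈ 11.667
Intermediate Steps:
Z = -5/3 (Z = -⅓*5 = -5/3 ≈ -1.6667)
r(o, R) = 2 (r(o, R) = 3 - 1 = 2)
J(D) = 3 - (D + 2*D*(18 + D))/(2*D) (J(D) = 3 - (D + (D + 18)*(D + D))/(D + D) = 3 - (D + (18 + D)*(2*D))/(2*D) = 3 - (D + 2*D*(18 + D))*1/(2*D) = 3 - (D + 2*D*(18 + D))/(2*D))
b = -⅔ (b = -5/3 + 1 = -⅔ ≈ -0.66667)
J(r(6, 2))*b = (-31/2 - 1*2)*(-⅔) = (-31/2 - 2)*(-⅔) = -35/2*(-⅔) = 35/3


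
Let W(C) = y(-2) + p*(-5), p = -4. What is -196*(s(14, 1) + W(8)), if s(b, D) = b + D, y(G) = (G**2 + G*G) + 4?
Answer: -9212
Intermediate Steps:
y(G) = 4 + 2*G**2 (y(G) = (G**2 + G**2) + 4 = 2*G**2 + 4 = 4 + 2*G**2)
s(b, D) = D + b
W(C) = 32 (W(C) = (4 + 2*(-2)**2) - 4*(-5) = (4 + 2*4) + 20 = (4 + 8) + 20 = 12 + 20 = 32)
-196*(s(14, 1) + W(8)) = -196*((1 + 14) + 32) = -196*(15 + 32) = -196*47 = -9212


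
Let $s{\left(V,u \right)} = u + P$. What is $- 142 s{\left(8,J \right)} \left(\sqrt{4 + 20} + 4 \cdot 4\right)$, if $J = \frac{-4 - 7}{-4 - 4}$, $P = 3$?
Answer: $-9940 - \frac{2485 \sqrt{6}}{2} \approx -12983.0$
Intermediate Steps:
$J = \frac{11}{8}$ ($J = - \frac{11}{-8} = \left(-11\right) \left(- \frac{1}{8}\right) = \frac{11}{8} \approx 1.375$)
$s{\left(V,u \right)} = 3 + u$ ($s{\left(V,u \right)} = u + 3 = 3 + u$)
$- 142 s{\left(8,J \right)} \left(\sqrt{4 + 20} + 4 \cdot 4\right) = - 142 \left(3 + \frac{11}{8}\right) \left(\sqrt{4 + 20} + 4 \cdot 4\right) = \left(-142\right) \frac{35}{8} \left(\sqrt{24} + 16\right) = - \frac{2485 \left(2 \sqrt{6} + 16\right)}{4} = - \frac{2485 \left(16 + 2 \sqrt{6}\right)}{4} = -9940 - \frac{2485 \sqrt{6}}{2}$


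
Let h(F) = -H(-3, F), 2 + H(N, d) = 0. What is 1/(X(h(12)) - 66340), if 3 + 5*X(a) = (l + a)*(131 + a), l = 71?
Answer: -5/321994 ≈ -1.5528e-5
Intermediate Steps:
H(N, d) = -2 (H(N, d) = -2 + 0 = -2)
h(F) = 2 (h(F) = -1*(-2) = 2)
X(a) = -3/5 + (71 + a)*(131 + a)/5 (X(a) = -3/5 + ((71 + a)*(131 + a))/5 = -3/5 + (71 + a)*(131 + a)/5)
1/(X(h(12)) - 66340) = 1/((9298/5 + (1/5)*2**2 + (202/5)*2) - 66340) = 1/((9298/5 + (1/5)*4 + 404/5) - 66340) = 1/((9298/5 + 4/5 + 404/5) - 66340) = 1/(9706/5 - 66340) = 1/(-321994/5) = -5/321994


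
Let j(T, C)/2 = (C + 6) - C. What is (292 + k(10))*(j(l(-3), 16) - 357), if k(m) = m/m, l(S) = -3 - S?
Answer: -101085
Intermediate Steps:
k(m) = 1
j(T, C) = 12 (j(T, C) = 2*((C + 6) - C) = 2*((6 + C) - C) = 2*6 = 12)
(292 + k(10))*(j(l(-3), 16) - 357) = (292 + 1)*(12 - 357) = 293*(-345) = -101085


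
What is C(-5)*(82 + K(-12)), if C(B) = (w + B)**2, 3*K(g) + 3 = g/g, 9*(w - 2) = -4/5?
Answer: 4714324/6075 ≈ 776.02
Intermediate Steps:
w = 86/45 (w = 2 + (-4/5)/9 = 2 + (-4*1/5)/9 = 2 + (1/9)*(-4/5) = 2 - 4/45 = 86/45 ≈ 1.9111)
K(g) = -2/3 (K(g) = -1 + (g/g)/3 = -1 + (1/3)*1 = -1 + 1/3 = -2/3)
C(B) = (86/45 + B)**2
C(-5)*(82 + K(-12)) = ((86 + 45*(-5))**2/2025)*(82 - 2/3) = ((86 - 225)**2/2025)*(244/3) = ((1/2025)*(-139)**2)*(244/3) = ((1/2025)*19321)*(244/3) = (19321/2025)*(244/3) = 4714324/6075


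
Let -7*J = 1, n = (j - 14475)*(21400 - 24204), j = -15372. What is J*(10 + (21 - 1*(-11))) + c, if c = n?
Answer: 83690982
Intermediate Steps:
n = 83690988 (n = (-15372 - 14475)*(21400 - 24204) = -29847*(-2804) = 83690988)
c = 83690988
J = -1/7 (J = -1/7*1 = -1/7 ≈ -0.14286)
J*(10 + (21 - 1*(-11))) + c = -(10 + (21 - 1*(-11)))/7 + 83690988 = -(10 + (21 + 11))/7 + 83690988 = -(10 + 32)/7 + 83690988 = -1/7*42 + 83690988 = -6 + 83690988 = 83690982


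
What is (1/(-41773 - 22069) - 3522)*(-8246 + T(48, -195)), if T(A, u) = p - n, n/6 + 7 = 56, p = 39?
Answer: 1911462814025/63842 ≈ 2.9941e+7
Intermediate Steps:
n = 294 (n = -42 + 6*56 = -42 + 336 = 294)
T(A, u) = -255 (T(A, u) = 39 - 1*294 = 39 - 294 = -255)
(1/(-41773 - 22069) - 3522)*(-8246 + T(48, -195)) = (1/(-41773 - 22069) - 3522)*(-8246 - 255) = (1/(-63842) - 3522)*(-8501) = (-1/63842 - 3522)*(-8501) = -224851525/63842*(-8501) = 1911462814025/63842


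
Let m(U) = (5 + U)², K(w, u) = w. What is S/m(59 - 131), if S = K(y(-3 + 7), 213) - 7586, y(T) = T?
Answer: -7582/4489 ≈ -1.6890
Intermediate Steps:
S = -7582 (S = (-3 + 7) - 7586 = 4 - 7586 = -7582)
S/m(59 - 131) = -7582/(5 + (59 - 131))² = -7582/(5 - 72)² = -7582/((-67)²) = -7582/4489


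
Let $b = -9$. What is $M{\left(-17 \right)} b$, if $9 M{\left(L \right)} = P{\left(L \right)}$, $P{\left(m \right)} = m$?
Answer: $17$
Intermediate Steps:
$M{\left(L \right)} = \frac{L}{9}$
$M{\left(-17 \right)} b = \frac{1}{9} \left(-17\right) \left(-9\right) = \left(- \frac{17}{9}\right) \left(-9\right) = 17$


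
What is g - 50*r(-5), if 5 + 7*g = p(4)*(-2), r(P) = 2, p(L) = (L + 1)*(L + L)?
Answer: -785/7 ≈ -112.14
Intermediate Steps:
p(L) = 2*L*(1 + L) (p(L) = (1 + L)*(2*L) = 2*L*(1 + L))
g = -85/7 (g = -5/7 + ((2*4*(1 + 4))*(-2))/7 = -5/7 + ((2*4*5)*(-2))/7 = -5/7 + (40*(-2))/7 = -5/7 + (⅐)*(-80) = -5/7 - 80/7 = -85/7 ≈ -12.143)
g - 50*r(-5) = -85/7 - 50*2 = -85/7 - 100 = -785/7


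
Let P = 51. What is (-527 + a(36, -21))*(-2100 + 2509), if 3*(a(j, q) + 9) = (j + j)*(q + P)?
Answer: 75256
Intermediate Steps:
a(j, q) = -9 + 2*j*(51 + q)/3 (a(j, q) = -9 + ((j + j)*(q + 51))/3 = -9 + ((2*j)*(51 + q))/3 = -9 + (2*j*(51 + q))/3 = -9 + 2*j*(51 + q)/3)
(-527 + a(36, -21))*(-2100 + 2509) = (-527 + (-9 + 34*36 + (⅔)*36*(-21)))*(-2100 + 2509) = (-527 + (-9 + 1224 - 504))*409 = (-527 + 711)*409 = 184*409 = 75256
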